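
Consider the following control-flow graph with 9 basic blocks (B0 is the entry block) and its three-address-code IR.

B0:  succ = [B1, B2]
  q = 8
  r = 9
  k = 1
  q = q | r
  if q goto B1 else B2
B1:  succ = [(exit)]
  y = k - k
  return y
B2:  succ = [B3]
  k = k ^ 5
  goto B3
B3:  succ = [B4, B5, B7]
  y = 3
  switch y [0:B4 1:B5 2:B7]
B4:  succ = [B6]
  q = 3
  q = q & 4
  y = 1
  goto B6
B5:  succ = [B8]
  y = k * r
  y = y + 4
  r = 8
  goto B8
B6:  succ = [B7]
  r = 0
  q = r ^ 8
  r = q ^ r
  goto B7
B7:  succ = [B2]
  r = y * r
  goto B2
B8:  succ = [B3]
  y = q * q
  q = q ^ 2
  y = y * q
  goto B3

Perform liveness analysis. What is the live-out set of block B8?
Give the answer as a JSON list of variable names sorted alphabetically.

Answer: ["k", "q", "r"]

Derivation:
Per-block:
  B0 def {k,q,r} use ∅
  B1 def {y} use {k}
  B2 def {k} use {k}
  B3 def {y} use ∅
  B4 def {q,y} use ∅
  B5 def {r,y} use {k,r}
  B6 def {q,r} use ∅
  B7 def {r} use {r,y}
  B8 def {q,y} use {q}

Backward fixpoint:
  B0 li=∅ lo={k,q,r}
  B1 li={k} lo=∅
  B2 li={k,q,r} lo={k,q,r}
  B3 li={k,q,r} lo={k,q,r,y}
  B4 li={k} lo={k,y}
  B5 li={k,q,r} lo={k,q,r}
  B6 li={k,y} lo={k,q,r,y}
  B7 li={k,q,r,y} lo={k,q,r}
  B8 li={k,q,r} lo={k,q,r}

live-out(B8) = ["k", "q", "r"]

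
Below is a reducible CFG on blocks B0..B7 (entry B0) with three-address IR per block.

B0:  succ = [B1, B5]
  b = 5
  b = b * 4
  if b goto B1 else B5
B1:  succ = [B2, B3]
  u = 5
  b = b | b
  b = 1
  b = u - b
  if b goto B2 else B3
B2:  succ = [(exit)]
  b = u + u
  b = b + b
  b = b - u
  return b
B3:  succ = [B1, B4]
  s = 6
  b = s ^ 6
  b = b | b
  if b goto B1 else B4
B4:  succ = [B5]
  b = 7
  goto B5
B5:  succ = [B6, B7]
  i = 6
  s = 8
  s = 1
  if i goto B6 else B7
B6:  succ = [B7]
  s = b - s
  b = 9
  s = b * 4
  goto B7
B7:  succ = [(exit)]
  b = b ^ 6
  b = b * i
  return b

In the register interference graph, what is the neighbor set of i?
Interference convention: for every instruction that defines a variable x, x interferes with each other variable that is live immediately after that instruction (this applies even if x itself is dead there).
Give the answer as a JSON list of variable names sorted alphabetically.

Per-block:
  B0: def={b} ue=∅
  B1: def={b,u} ue={b}
  B2: def={b} ue={u}
  B3: def={b,s} ue=∅
  B4: def={b} ue=∅
  B5: def={i,s} ue=∅
  B6: def={b,s} ue={b,s}
  B7: def={b} ue={b,i}

Liveness:
  live B0: ∅→{b}
  live B1: {b}→{u}
  live B2: {u}→∅
  live B3: ∅→{b}
  live B4: ∅→{b}
  live B5: {b}→{b,i,s}
  live B6: {b,i,s}→{b,i}
  live B7: {b,i}→∅

Interference:
  b: {i,s,u}
  i: {b,s}
  s: {b,i}
  u: {b}

N(i) = ["b", "s"]

Answer: ["b", "s"]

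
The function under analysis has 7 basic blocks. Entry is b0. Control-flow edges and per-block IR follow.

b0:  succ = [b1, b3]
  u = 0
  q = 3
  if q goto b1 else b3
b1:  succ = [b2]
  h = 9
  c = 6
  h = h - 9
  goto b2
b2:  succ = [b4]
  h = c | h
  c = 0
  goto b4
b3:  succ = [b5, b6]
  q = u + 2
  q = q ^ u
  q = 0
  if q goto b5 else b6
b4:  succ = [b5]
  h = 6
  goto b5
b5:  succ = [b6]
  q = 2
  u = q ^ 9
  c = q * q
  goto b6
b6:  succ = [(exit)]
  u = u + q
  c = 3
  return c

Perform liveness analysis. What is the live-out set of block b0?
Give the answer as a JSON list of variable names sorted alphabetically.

Answer: ["u"]

Analysis:
Per-block:
  b0: def={q,u} ue=∅
  b1: def={c,h} ue=∅
  b2: def={c,h} ue={c,h}
  b3: def={q} ue={u}
  b4: def={h} ue=∅
  b5: def={c,q,u} ue=∅
  b6: def={c,u} ue={q,u}

Backward fixpoint:
  b0: in=∅ out={u}
  b1: in=∅ out={c,h}
  b2: in={c,h} out=∅
  b3: in={u} out={q,u}
  b4: in=∅ out=∅
  b5: in=∅ out={q,u}
  b6: in={q,u} out=∅

live-out(b0) = ["u"]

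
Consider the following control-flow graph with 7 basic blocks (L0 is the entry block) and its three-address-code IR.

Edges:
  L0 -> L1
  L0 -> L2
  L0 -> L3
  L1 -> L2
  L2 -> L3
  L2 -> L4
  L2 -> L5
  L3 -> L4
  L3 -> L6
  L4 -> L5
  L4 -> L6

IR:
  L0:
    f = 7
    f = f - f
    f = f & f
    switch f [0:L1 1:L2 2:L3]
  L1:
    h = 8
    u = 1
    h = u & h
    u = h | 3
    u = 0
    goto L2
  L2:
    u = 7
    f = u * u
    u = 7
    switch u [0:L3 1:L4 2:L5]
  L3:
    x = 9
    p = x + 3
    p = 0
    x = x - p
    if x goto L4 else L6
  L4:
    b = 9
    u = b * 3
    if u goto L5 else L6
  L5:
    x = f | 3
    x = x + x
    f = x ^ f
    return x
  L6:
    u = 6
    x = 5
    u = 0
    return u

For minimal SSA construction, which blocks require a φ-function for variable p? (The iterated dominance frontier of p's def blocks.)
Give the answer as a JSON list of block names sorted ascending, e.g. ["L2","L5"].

idom tree: L1←L0 L2←L0 L3←L0 L4←L0 L5←L0 L6←L0
Join-block Dom:
  L2: preds {L0,L1}: {L0} ∩ {L0,L1} = {L0}; idom=L0
  L3: preds {L0,L2}: {L0} ∩ {L0,L2} = {L0}; idom=L0
  L4: preds {L2,L3}: {L0,L2} ∩ {L0,L3} = {L0}; idom=L0
  L5: preds {L2,L4}: {L0,L2} ∩ {L0,L4} = {L0}; idom=L0
  L6: preds {L3,L4}: {L0,L3} ∩ {L0,L4} = {L0}; idom=L0

DF walk-up:
  join L2 pred L0: · stop@L0
  join L2 pred L1: L1 stop@L0
  join L3 pred L0: · stop@L0
  join L3 pred L2: L2 stop@L0
  join L4 pred L2: L2 stop@L0
  join L4 pred L3: L3 stop@L0
  join L5 pred L2: L2 stop@L0
  join L5 pred L4: L4 stop@L0
  join L6 pred L3: L3 stop@L0
  join L6 pred L4: L4 stop@L0
  L0 → ∅
  L1 → {L2}
  L2 → {L3,L4,L5}
  L3 → {L4,L6}
  L4 → {L5,L6}
  L5 → ∅
  L6 → ∅

φ for p: defs {L3}
  DF⁺ = {L4,L5,L6}

Answer: ["L4", "L5", "L6"]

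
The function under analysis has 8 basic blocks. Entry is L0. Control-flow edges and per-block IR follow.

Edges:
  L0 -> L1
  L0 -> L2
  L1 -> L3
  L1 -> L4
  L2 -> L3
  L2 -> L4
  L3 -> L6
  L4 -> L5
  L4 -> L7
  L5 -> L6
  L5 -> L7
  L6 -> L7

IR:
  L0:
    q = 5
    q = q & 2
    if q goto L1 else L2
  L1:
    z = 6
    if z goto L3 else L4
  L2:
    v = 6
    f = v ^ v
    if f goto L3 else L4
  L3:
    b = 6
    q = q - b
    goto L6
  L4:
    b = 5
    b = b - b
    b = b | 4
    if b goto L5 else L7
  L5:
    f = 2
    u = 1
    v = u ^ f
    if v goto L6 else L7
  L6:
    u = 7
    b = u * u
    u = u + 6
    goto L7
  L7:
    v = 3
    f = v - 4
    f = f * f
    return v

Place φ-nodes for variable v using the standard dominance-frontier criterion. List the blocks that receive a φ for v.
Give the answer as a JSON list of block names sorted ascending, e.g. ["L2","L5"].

idom tree: L1←L0 L2←L0 L3←L0 L4←L0 L5←L4 L6←L0 L7←L0
Join-block Dom:
  L3: preds {L1,L2}: {L0,L1} ∩ {L0,L2} = {L0}; idom=L0
  L4: preds {L1,L2}: {L0,L1} ∩ {L0,L2} = {L0}; idom=L0
  L6: preds {L3,L5}: {L0,L3} ∩ {L0,L4,L5} = {L0}; idom=L0
  L7: preds {L4,L5,L6}: {L0,L4} ∩ {L0,L4,L5} ∩ {L0,L6} = {L0}; idom=L0

DF derivation:
  L3←L1: walk L1 to L0
  L3←L2: walk L2 to L0
  L4←L1: walk L1 to L0
  L4←L2: walk L2 to L0
  L6←L3: walk L3 to L0
  L6←L5: walk L5→L4 to L0
  L7←L4: walk L4 to L0
  L7←L5: walk L5→L4 to L0
  L7←L6: walk L6 to L0
  L0: DF=∅
  L1: DF={L3,L4}
  L2: DF={L3,L4}
  L3: DF={L6}
  L4: DF={L6,L7}
  L5: DF={L6,L7}
  L6: DF={L7}
  L7: DF=∅

φ for v: defs {L2,L5,L7}
  DF⁺ = {L3,L4,L6,L7}

Answer: ["L3", "L4", "L6", "L7"]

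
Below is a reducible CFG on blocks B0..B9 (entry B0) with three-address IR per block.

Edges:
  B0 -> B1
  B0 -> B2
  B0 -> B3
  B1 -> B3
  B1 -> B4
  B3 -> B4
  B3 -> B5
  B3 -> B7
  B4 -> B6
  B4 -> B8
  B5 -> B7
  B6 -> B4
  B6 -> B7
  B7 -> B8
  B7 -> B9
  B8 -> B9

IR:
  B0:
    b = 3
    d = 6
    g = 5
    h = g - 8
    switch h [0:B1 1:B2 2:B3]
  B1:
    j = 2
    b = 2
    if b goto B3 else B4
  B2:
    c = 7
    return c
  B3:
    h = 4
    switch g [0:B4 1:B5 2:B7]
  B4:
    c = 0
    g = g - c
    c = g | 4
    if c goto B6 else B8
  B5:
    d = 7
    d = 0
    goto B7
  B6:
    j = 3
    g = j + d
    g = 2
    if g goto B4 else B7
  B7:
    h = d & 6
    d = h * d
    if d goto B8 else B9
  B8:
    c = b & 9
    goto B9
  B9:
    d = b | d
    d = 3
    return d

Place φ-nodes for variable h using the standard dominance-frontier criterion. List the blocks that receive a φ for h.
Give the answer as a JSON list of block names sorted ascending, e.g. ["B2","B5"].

Answer: ["B4", "B7", "B8", "B9"]

Analysis:
idom tree: B1←B0 B2←B0 B3←B0 B4←B0 B5←B3 B6←B4 B7←B0 B8←B0 B9←B0
Dom at joins:
  B3: preds {B0,B1}: {B0} ∩ {B0,B1} = {B0}; idom=B0
  B4: preds {B1,B3,B6}: {B0,B1} ∩ {B0,B3} ∩ {B0,B4,B6} = {B0}; idom=B0
  B7: preds {B3,B5,B6}: {B0,B3} ∩ {B0,B3,B5} ∩ {B0,B4,B6} = {B0}; idom=B0
  B8: preds {B4,B7}: {B0,B4} ∩ {B0,B7} = {B0}; idom=B0
  B9: preds {B7,B8}: {B0,B7} ∩ {B0,B8} = {B0}; idom=B0

DF walk-up:
  join B3 pred B0: · stop@B0
  join B3 pred B1: B1 stop@B0
  join B4 pred B1: B1 stop@B0
  join B4 pred B3: B3 stop@B0
  join B4 pred B6: B6→B4 stop@B0
  join B7 pred B3: B3 stop@B0
  join B7 pred B5: B5→B3 stop@B0
  join B7 pred B6: B6→B4 stop@B0
  join B8 pred B4: B4 stop@B0
  join B8 pred B7: B7 stop@B0
  join B9 pred B7: B7 stop@B0
  join B9 pred B8: B8 stop@B0
  DF(B0)=∅
  DF(B1)={B3,B4}
  DF(B2)=∅
  DF(B3)={B4,B7}
  DF(B4)={B4,B7,B8}
  DF(B5)={B7}
  DF(B6)={B4,B7}
  DF(B7)={B8,B9}
  DF(B8)={B9}
  DF(B9)=∅

φ for h: defs {B0,B3,B7}
  DF⁺ = {B4,B7,B8,B9}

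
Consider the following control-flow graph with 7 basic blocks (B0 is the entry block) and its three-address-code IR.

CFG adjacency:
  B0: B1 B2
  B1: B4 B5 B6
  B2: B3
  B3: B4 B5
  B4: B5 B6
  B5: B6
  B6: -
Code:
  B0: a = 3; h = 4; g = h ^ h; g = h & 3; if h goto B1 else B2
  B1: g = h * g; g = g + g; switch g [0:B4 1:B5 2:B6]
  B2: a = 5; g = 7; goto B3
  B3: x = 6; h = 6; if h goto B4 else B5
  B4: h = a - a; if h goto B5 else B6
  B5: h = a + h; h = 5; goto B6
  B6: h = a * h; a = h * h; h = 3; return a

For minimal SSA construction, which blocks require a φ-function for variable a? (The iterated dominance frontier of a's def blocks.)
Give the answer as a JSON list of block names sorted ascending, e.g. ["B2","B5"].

idom tree: B1←B0 B2←B0 B3←B2 B4←B0 B5←B0 B6←B0
Dom at joins:
  B4: preds {B1,B3}: {B0,B1} ∩ {B0,B2,B3} = {B0}; idom=B0
  B5: preds {B1,B3,B4}: {B0,B1} ∩ {B0,B2,B3} ∩ {B0,B4} = {B0}; idom=B0
  B6: preds {B1,B4,B5}: {B0,B1} ∩ {B0,B4} ∩ {B0,B5} = {B0}; idom=B0

DF derivation:
  join B4 pred B1: B1 stop@B0
  join B4 pred B3: B3→B2 stop@B0
  join B5 pred B1: B1 stop@B0
  join B5 pred B3: B3→B2 stop@B0
  join B5 pred B4: B4 stop@B0
  join B6 pred B1: B1 stop@B0
  join B6 pred B4: B4 stop@B0
  join B6 pred B5: B5 stop@B0
  B0: DF=∅
  B1: DF={B4,B5,B6}
  B2: DF={B4,B5}
  B3: DF={B4,B5}
  B4: DF={B5,B6}
  B5: DF={B6}
  B6: DF=∅

φ for a: defs {B0,B2,B6}
  DF⁺ = {B4,B5,B6}

Answer: ["B4", "B5", "B6"]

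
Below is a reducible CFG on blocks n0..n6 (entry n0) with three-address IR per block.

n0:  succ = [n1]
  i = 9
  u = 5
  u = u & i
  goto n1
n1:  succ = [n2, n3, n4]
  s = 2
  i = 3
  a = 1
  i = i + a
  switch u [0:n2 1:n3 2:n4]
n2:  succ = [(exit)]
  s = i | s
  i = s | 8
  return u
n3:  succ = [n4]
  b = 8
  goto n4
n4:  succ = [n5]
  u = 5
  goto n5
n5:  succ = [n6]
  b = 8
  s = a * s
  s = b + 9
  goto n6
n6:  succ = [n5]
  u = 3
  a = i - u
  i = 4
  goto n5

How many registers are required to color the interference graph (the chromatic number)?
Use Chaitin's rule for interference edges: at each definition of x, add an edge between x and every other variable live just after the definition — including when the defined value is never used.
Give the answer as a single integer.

Per-block:
  n0 def {i,u} use ∅
  n1 def {a,i,s} use {u}
  n2 def {i,s} use {i,s,u}
  n3 def {b} use ∅
  n4 def {u} use ∅
  n5 def {b,s} use {a,s}
  n6 def {a,i,u} use {i}

Live sets:
  n0: in=∅ out={u}
  n1: in={u} out={a,i,s,u}
  n2: in={i,s,u} out=∅
  n3: in={a,i,s} out={a,i,s}
  n4: in={a,i,s} out={a,i,s}
  n5: in={a,i,s} out={i,s}
  n6: in={i,s} out={a,i,s}

Interfere edges:
  a↔{b,i,s,u}
  b↔{a,i,s}
  i↔{a,b,s,u}
  s↔{a,b,i,u}
  u↔{a,i,s}

Colouring:
  lower bound: {a,b,i,s} mutually conflict ⇒ χ ≥ 4
  assign a→c0 b→c3 i→c1 s→c2 u→c3 — no edge inside a register ⇒ χ ≤ 4
  χ = 4

Answer: 4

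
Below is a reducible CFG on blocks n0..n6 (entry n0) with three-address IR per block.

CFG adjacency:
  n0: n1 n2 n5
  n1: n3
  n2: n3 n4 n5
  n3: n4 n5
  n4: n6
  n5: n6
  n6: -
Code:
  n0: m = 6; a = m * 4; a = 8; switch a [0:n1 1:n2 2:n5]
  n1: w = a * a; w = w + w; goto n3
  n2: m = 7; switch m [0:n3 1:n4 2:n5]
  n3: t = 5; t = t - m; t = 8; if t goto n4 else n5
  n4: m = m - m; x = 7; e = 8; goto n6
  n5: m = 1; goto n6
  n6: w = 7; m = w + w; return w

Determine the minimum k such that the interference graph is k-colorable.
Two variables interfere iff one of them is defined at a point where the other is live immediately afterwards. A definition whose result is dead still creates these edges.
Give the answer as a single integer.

Per-block:
  n0: def={a,m} ue=∅
  n1: def={w} ue={a}
  n2: def={m} ue=∅
  n3: def={t} ue={m}
  n4: def={e,m,x} ue={m}
  n5: def={m} ue=∅
  n6: def={m,w} ue=∅

Live sets:
  live n0: ∅→{a,m}
  live n1: {a,m}→{m}
  live n2: ∅→{m}
  live n3: {m}→{m}
  live n4: {m}→∅
  live n5: ∅→∅
  live n6: ∅→∅

Interference:
  a↔{m}
  e↔∅
  m↔{a,t,w}
  t↔{m}
  w↔{m}
  x↔∅

Colouring:
  {a,m} pairwise interfere (2-clique) ⇒ χ ≥ 2
  assign a→r1 e→r0 m→r0 t→r1 w→r1 x→r0 — no edge inside a register ⇒ χ ≤ 2
  χ = 2

Answer: 2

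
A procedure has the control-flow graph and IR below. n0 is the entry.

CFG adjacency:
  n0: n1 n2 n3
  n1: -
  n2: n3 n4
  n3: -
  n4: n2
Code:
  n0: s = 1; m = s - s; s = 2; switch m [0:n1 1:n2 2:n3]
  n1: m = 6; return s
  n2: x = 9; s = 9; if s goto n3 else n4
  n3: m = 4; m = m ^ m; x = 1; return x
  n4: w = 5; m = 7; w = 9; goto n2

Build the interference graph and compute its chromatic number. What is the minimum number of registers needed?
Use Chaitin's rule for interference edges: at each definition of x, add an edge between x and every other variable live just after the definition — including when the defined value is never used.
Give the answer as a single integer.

Block summaries:
  n0: {m,s} / ∅
  n1: {m} / {s}
  n2: {s,x} / ∅
  n3: {m,x} / ∅
  n4: {m,w} / ∅

Liveness:
  live n0: ∅→{s}
  live n1: {s}→∅
  live n2: ∅→∅
  live n3: ∅→∅
  live n4: ∅→∅

Interference:
  m — {s}
  s — {m}
  w — ∅
  x — ∅

Registers:
  lower bound: {m,s} mutually conflict ⇒ χ ≥ 2
  2-colouring: c0={m,w,x}  c1={s}
  χ = 2

Answer: 2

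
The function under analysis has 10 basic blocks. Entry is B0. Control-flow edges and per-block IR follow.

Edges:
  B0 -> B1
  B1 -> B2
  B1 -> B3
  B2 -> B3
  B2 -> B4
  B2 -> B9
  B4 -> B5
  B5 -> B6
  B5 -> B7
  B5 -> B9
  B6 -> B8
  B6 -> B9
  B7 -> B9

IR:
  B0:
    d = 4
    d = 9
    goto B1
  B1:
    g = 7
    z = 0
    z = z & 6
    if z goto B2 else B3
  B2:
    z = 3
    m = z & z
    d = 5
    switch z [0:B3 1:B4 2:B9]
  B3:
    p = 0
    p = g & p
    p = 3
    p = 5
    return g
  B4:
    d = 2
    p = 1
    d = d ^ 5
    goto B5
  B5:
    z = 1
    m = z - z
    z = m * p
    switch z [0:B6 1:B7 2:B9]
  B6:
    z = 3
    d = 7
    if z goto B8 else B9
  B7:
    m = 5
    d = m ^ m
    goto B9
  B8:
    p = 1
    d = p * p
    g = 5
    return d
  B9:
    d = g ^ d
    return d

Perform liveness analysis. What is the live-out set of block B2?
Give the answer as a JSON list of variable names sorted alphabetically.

Per-block:
  B0: {d} / ∅
  B1: {g,z} / ∅
  B2: {d,m,z} / ∅
  B3: {p} / {g}
  B4: {d,p} / ∅
  B5: {m,z} / {p}
  B6: {d,z} / ∅
  B7: {d,m} / ∅
  B8: {d,g,p} / ∅
  B9: {d} / {d,g}

Liveness:
  B0 li=∅ lo=∅
  B1 li=∅ lo={g}
  B2 li={g} lo={d,g}
  B3 li={g} lo=∅
  B4 li={g} lo={d,g,p}
  B5 li={d,g,p} lo={d,g}
  B6 li={g} lo={d,g}
  B7 li={g} lo={d,g}
  B8 li=∅ lo=∅
  B9 li={d,g} lo=∅

live-out(B2) = ["d", "g"]

Answer: ["d", "g"]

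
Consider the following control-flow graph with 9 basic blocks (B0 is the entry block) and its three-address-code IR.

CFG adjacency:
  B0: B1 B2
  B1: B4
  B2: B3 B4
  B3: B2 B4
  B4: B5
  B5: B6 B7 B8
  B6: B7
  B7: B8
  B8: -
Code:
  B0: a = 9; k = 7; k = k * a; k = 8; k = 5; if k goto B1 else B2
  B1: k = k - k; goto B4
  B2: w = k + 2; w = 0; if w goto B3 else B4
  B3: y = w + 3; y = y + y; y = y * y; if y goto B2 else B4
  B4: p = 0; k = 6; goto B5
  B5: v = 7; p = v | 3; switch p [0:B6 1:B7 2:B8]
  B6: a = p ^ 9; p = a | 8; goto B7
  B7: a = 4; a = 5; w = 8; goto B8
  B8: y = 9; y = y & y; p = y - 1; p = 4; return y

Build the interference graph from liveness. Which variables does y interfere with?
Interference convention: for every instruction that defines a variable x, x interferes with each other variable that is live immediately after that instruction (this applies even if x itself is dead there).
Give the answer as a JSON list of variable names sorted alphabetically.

Answer: ["k", "p"]

Derivation:
Block summaries:
  B0: def={a,k} ue=∅
  B1: def={k} ue={k}
  B2: def={w} ue={k}
  B3: def={y} ue={w}
  B4: def={k,p} ue=∅
  B5: def={p,v} ue=∅
  B6: def={a,p} ue={p}
  B7: def={a,w} ue=∅
  B8: def={p,y} ue=∅

Liveness:
  B0 li=∅ lo={k}
  B1 li={k} lo=∅
  B2 li={k} lo={k,w}
  B3 li={k,w} lo={k}
  B4 li=∅ lo=∅
  B5 li=∅ lo={p}
  B6 li={p} lo=∅
  B7 li=∅ lo=∅
  B8 li=∅ lo=∅

Interference:
  a↔{k}
  k↔{a,w,y}
  p↔{y}
  v↔∅
  w↔{k}
  y↔{k,p}

N(y) = ["k", "p"]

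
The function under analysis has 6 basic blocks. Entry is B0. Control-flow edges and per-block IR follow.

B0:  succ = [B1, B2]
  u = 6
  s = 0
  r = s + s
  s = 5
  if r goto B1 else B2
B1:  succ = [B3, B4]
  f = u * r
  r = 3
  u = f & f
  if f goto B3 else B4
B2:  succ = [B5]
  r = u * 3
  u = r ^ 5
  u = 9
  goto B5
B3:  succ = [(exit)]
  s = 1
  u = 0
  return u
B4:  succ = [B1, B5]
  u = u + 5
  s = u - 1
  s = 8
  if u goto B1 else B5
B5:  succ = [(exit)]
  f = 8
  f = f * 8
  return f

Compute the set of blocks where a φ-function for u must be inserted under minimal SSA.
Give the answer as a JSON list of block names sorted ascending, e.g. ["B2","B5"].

Answer: ["B1", "B5"]

Working:
idom tree: B1←B0 B2←B0 B3←B1 B4←B1 B5←B0
Dom at joins:
  B1: preds {B0,B4}: {B0} ∩ {B0,B1,B4} = {B0}; idom=B0
  B5: preds {B2,B4}: {B0,B2} ∩ {B0,B1,B4} = {B0}; idom=B0

DF derivation:
  B1←B0: walk · to B0
  B1←B4: walk B4→B1 to B0
  B5←B2: walk B2 to B0
  B5←B4: walk B4→B1 to B0
  DF(B0)=∅
  DF(B1)={B1,B5}
  DF(B2)={B5}
  DF(B3)=∅
  DF(B4)={B1,B5}
  DF(B5)=∅

φ for u: defs {B0,B1,B2,B3,B4}
  DF⁺ = {B1,B5}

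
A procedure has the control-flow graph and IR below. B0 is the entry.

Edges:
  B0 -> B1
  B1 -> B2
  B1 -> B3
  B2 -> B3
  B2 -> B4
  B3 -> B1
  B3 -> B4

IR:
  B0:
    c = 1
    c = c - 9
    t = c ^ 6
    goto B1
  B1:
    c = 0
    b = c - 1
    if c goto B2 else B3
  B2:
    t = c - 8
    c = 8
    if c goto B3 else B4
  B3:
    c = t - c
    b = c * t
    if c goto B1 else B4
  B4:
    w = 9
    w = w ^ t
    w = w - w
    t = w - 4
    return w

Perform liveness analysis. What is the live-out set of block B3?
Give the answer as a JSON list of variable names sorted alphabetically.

def/use:
  B0: def={c,t} ue=∅
  B1: def={b,c} ue=∅
  B2: def={c,t} ue={c}
  B3: def={b,c} ue={c,t}
  B4: def={t,w} ue={t}

Live sets:
  live B0: ∅→{t}
  live B1: {t}→{c,t}
  live B2: {c}→{c,t}
  live B3: {c,t}→{t}
  live B4: {t}→∅

live-out(B3) = ["t"]

Answer: ["t"]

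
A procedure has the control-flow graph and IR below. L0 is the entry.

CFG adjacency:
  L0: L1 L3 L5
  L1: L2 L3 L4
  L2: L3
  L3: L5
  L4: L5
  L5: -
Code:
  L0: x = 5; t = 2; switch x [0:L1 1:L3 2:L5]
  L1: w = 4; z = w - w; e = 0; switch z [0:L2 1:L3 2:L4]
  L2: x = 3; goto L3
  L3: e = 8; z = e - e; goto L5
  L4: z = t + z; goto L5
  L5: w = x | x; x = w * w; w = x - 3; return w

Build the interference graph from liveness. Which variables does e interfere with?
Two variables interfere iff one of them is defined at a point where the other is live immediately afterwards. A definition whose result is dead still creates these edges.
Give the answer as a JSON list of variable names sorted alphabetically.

Per-block:
  L0 def {t,x} use ∅
  L1 def {e,w,z} use ∅
  L2 def {x} use ∅
  L3 def {e,z} use ∅
  L4 def {z} use {t,z}
  L5 def {w,x} use {x}

Liveness:
  L0: in=∅ out={t,x}
  L1: in={t,x} out={t,x,z}
  L2: in=∅ out={x}
  L3: in={x} out={x}
  L4: in={t,x,z} out={x}
  L5: in={x} out=∅

Conflict graph:
  e↔{t,x,z}
  t↔{e,w,x,z}
  w↔{t,x}
  x↔{e,t,w,z}
  z↔{e,t,x}

N(e) = ["t", "x", "z"]

Answer: ["t", "x", "z"]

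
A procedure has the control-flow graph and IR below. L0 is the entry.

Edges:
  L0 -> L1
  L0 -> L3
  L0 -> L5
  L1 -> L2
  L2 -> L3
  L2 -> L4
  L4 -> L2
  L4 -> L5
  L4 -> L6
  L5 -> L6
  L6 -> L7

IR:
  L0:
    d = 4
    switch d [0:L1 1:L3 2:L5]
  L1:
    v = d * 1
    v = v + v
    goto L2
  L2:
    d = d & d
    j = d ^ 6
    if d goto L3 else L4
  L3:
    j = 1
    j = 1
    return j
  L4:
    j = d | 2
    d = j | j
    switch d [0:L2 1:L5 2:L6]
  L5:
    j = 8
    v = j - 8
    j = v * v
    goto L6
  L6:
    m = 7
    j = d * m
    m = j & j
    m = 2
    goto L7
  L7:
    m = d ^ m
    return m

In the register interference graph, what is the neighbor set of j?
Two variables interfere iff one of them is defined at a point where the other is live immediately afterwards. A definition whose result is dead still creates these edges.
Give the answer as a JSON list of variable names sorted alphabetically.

Answer: ["d"]

Analysis:
Per-block:
  L0: def={d} ue=∅
  L1: def={v} ue={d}
  L2: def={d,j} ue={d}
  L3: def={j} ue=∅
  L4: def={d,j} ue={d}
  L5: def={j,v} ue=∅
  L6: def={j,m} ue={d}
  L7: def={m} ue={d,m}

Live sets:
  L0 li=∅ lo={d}
  L1 li={d} lo={d}
  L2 li={d} lo={d}
  L3 li=∅ lo=∅
  L4 li={d} lo={d}
  L5 li={d} lo={d}
  L6 li={d} lo={d,m}
  L7 li={d,m} lo=∅

Interference:
  d↔{j,m,v}
  j↔{d}
  m↔{d}
  v↔{d}

N(j) = ["d"]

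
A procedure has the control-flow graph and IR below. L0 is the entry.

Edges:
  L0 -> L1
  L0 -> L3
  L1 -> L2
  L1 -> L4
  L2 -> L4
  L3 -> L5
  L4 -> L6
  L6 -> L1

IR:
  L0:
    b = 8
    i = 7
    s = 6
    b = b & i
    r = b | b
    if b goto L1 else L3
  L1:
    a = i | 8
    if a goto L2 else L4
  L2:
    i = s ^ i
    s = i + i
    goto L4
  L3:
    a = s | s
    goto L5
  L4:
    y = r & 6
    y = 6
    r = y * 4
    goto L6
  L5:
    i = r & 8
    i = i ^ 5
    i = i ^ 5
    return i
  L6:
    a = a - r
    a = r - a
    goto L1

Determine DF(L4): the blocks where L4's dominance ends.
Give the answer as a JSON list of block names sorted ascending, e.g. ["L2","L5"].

idom tree: L1←L0 L2←L1 L3←L0 L4←L1 L5←L3 L6←L4
Dom∩ at merges:
  L1: preds {L0,L6}: {L0} ∩ {L0,L1,L4,L6} = {L0}; idom=L0
  L4: preds {L1,L2}: {L0,L1} ∩ {L0,L1,L2} = {L0,L1}; idom=L1

DF walk-up:
  join L1 pred L0: · stop@L0
  join L1 pred L6: L6→L4→L1 stop@L0
  join L4 pred L1: · stop@L1
  join L4 pred L2: L2 stop@L1
  DF(L0)=∅
  DF(L1)={L1}
  DF(L2)={L4}
  DF(L3)=∅
  DF(L4)={L1}
  DF(L5)=∅
  DF(L6)={L1}

DF(L4) = ["L1"]

Answer: ["L1"]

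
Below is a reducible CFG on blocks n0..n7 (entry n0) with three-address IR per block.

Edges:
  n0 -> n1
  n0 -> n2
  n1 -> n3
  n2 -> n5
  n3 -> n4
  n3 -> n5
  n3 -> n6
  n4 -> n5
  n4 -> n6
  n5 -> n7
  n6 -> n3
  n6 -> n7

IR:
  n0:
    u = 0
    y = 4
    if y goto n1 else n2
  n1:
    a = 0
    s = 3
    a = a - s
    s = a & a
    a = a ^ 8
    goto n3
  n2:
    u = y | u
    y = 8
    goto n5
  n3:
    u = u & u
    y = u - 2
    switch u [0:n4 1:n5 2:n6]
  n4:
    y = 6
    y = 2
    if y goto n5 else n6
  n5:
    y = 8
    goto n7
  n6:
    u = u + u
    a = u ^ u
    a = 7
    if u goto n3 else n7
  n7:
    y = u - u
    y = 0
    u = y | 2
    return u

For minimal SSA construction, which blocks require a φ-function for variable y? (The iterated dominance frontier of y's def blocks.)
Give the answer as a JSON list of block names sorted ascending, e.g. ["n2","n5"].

Answer: ["n3", "n5", "n6", "n7"]

Working:
idom tree: n1←n0 n2←n0 n3←n1 n4←n3 n5←n0 n6←n3 n7←n0
Dom at joins:
  n3: preds {n1,n6}: {n0,n1} ∩ {n0,n1,n3,n6} = {n0,n1}; idom=n1
  n5: preds {n2,n3,n4}: {n0,n2} ∩ {n0,n1,n3} ∩ {n0,n1,n3,n4} = {n0}; idom=n0
  n6: preds {n3,n4}: {n0,n1,n3} ∩ {n0,n1,n3,n4} = {n0,n1,n3}; idom=n3
  n7: preds {n5,n6}: {n0,n5} ∩ {n0,n1,n3,n6} = {n0}; idom=n0

DF walk-up:
  n3←n1: walk · to n1
  n3←n6: walk n6→n3 to n1
  n5←n2: walk n2 to n0
  n5←n3: walk n3→n1 to n0
  n5←n4: walk n4→n3→n1 to n0
  n6←n3: walk · to n3
  n6←n4: walk n4 to n3
  n7←n5: walk n5 to n0
  n7←n6: walk n6→n3→n1 to n0
  n0: DF=∅
  n1: DF={n5,n7}
  n2: DF={n5}
  n3: DF={n3,n5,n7}
  n4: DF={n5,n6}
  n5: DF={n7}
  n6: DF={n3,n7}
  n7: DF=∅

φ for y: defs {n0,n2,n3,n4,n5,n7}
  DF⁺ = {n3,n5,n6,n7}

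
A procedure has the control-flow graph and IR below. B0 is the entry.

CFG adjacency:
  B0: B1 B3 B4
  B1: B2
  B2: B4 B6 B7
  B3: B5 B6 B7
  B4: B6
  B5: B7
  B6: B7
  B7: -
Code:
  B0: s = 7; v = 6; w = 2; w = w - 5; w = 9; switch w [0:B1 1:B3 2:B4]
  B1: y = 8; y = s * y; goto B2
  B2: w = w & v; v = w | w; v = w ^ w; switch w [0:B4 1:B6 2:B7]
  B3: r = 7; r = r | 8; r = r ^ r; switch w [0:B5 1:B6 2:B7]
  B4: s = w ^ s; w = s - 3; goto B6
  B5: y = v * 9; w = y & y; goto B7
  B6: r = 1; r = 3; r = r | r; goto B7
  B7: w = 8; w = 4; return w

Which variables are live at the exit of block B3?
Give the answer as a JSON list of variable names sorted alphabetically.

Answer: ["v"]

Derivation:
Block summaries:
  B0: def={s,v,w} ue=∅
  B1: def={y} ue={s}
  B2: def={v,w} ue={v,w}
  B3: def={r} ue={w}
  B4: def={s,w} ue={s,w}
  B5: def={w,y} ue={v}
  B6: def={r} ue=∅
  B7: def={w} ue=∅

Liveness:
  B0: in=∅ out={s,v,w}
  B1: in={s,v,w} out={s,v,w}
  B2: in={s,v,w} out={s,w}
  B3: in={v,w} out={v}
  B4: in={s,w} out=∅
  B5: in={v} out=∅
  B6: in=∅ out=∅
  B7: in=∅ out=∅

live-out(B3) = ["v"]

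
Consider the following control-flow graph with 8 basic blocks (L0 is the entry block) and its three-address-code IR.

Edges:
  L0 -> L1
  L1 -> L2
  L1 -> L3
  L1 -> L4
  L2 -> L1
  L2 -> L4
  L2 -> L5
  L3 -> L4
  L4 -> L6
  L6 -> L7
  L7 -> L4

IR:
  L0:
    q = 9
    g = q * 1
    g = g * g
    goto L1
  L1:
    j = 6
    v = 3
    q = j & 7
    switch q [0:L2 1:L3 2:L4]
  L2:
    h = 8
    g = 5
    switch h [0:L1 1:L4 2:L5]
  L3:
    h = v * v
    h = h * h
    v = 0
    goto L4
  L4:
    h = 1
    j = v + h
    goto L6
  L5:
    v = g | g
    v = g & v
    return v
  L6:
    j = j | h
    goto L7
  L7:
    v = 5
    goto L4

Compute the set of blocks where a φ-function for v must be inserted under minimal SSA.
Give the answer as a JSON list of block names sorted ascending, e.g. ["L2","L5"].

idom tree: L1←L0 L2←L1 L3←L1 L4←L1 L5←L2 L6←L4 L7←L6
Dom at joins:
  L1: preds {L0,L2}: {L0} ∩ {L0,L1,L2} = {L0}; idom=L0
  L4: preds {L1,L2,L3,L7}: {L0,L1} ∩ {L0,L1,L2} ∩ {L0,L1,L3} ∩ {L0,L1,L4,L6,L7} = {L0,L1}; idom=L1

Frontier:
  L1←L0: walk · to L0
  L1←L2: walk L2→L1 to L0
  L4←L1: walk · to L1
  L4←L2: walk L2 to L1
  L4←L3: walk L3 to L1
  L4←L7: walk L7→L6→L4 to L1
  DF(L0)=∅
  DF(L1)={L1}
  DF(L2)={L1,L4}
  DF(L3)={L4}
  DF(L4)={L4}
  DF(L5)=∅
  DF(L6)={L4}
  DF(L7)={L4}

φ for v: defs {L1,L3,L5,L7}
  DF⁺ = {L1,L4}

Answer: ["L1", "L4"]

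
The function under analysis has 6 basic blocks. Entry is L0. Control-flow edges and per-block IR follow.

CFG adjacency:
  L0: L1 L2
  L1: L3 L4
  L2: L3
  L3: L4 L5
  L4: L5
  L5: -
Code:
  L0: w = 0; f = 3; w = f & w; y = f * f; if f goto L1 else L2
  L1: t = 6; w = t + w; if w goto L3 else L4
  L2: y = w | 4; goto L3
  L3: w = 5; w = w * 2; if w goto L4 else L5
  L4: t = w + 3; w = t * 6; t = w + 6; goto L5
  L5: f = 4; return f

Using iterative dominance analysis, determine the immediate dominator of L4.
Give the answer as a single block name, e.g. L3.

idom tree: L1←L0 L2←L0 L3←L0 L4←L0 L5←L0
Dom at joins:
  L3: preds {L1,L2}: {L0,L1} ∩ {L0,L2} = {L0}; idom=L0
  L4: preds {L1,L3}: {L0,L1} ∩ {L0,L3} = {L0}; idom=L0
  L5: preds {L3,L4}: {L0,L3} ∩ {L0,L4} = {L0}; idom=L0

idom(L4) = L0

Answer: L0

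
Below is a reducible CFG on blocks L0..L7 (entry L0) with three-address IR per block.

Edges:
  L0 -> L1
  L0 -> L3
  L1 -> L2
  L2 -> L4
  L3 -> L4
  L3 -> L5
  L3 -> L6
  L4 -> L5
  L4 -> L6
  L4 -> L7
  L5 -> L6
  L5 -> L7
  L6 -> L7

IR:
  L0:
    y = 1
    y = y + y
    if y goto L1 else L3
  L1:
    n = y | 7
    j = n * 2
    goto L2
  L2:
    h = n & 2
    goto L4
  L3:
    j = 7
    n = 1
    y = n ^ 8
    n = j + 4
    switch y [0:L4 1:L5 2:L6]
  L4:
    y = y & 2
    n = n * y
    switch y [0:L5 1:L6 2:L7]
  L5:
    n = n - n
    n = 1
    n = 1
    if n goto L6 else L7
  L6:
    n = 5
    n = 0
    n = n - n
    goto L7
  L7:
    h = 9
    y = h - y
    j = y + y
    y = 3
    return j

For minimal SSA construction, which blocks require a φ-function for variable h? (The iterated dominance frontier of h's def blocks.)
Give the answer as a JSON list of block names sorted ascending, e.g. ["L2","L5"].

Answer: ["L4", "L5", "L6", "L7"]

Analysis:
idom tree: L1←L0 L2←L1 L3←L0 L4←L0 L5←L0 L6←L0 L7←L0
Dom at joins:
  L4: preds {L2,L3}: {L0,L1,L2} ∩ {L0,L3} = {L0}; idom=L0
  L5: preds {L3,L4}: {L0,L3} ∩ {L0,L4} = {L0}; idom=L0
  L6: preds {L3,L4,L5}: {L0,L3} ∩ {L0,L4} ∩ {L0,L5} = {L0}; idom=L0
  L7: preds {L4,L5,L6}: {L0,L4} ∩ {L0,L5} ∩ {L0,L6} = {L0}; idom=L0

DF derivation:
  L4←L2: walk L2→L1 to L0
  L4←L3: walk L3 to L0
  L5←L3: walk L3 to L0
  L5←L4: walk L4 to L0
  L6←L3: walk L3 to L0
  L6←L4: walk L4 to L0
  L6←L5: walk L5 to L0
  L7←L4: walk L4 to L0
  L7←L5: walk L5 to L0
  L7←L6: walk L6 to L0
  L0: DF=∅
  L1: DF={L4}
  L2: DF={L4}
  L3: DF={L4,L5,L6}
  L4: DF={L5,L6,L7}
  L5: DF={L6,L7}
  L6: DF={L7}
  L7: DF=∅

φ for h: defs {L2,L7}
  DF⁺ = {L4,L5,L6,L7}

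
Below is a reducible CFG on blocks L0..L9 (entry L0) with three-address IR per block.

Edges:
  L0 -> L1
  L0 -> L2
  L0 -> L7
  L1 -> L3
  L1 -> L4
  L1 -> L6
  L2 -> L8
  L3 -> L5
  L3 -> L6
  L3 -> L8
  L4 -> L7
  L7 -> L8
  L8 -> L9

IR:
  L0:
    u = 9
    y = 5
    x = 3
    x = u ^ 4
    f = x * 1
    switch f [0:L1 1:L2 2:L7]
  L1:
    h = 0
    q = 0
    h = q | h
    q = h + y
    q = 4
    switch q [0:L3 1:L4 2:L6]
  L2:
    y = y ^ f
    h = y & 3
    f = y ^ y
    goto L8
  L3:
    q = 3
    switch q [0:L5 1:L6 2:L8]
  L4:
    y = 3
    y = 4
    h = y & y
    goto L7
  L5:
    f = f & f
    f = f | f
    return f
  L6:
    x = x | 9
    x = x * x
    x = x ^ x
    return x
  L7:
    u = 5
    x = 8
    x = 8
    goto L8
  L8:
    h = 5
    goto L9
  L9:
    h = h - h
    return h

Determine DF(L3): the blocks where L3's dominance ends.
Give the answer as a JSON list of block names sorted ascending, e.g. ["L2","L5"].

Answer: ["L6", "L8"]

Derivation:
idom tree: L1←L0 L2←L0 L3←L1 L4←L1 L5←L3 L6←L1 L7←L0 L8←L0 L9←L8
Dom∩ at merges:
  L6: preds {L1,L3}: {L0,L1} ∩ {L0,L1,L3} = {L0,L1}; idom=L1
  L7: preds {L0,L4}: {L0} ∩ {L0,L1,L4} = {L0}; idom=L0
  L8: preds {L2,L3,L7}: {L0,L2} ∩ {L0,L1,L3} ∩ {L0,L7} = {L0}; idom=L0

Frontier:
  L6←L1: walk · to L1
  L6←L3: walk L3 to L1
  L7←L0: walk · to L0
  L7←L4: walk L4→L1 to L0
  L8←L2: walk L2 to L0
  L8←L3: walk L3→L1 to L0
  L8←L7: walk L7 to L0
  DF(L0)=∅
  DF(L1)={L7,L8}
  DF(L2)={L8}
  DF(L3)={L6,L8}
  DF(L4)={L7}
  DF(L5)=∅
  DF(L6)=∅
  DF(L7)={L8}
  DF(L8)=∅
  DF(L9)=∅

DF(L3) = ["L6", "L8"]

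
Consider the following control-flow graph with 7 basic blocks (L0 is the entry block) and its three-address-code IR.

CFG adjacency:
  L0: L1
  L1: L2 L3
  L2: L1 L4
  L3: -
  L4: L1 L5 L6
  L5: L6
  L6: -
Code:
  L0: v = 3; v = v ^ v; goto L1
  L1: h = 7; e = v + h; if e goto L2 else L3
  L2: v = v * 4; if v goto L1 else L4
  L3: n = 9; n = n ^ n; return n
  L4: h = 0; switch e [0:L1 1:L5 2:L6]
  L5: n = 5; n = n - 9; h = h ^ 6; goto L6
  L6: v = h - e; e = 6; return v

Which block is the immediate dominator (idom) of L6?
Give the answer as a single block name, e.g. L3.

Answer: L4

Analysis:
idom tree: L1←L0 L2←L1 L3←L1 L4←L2 L5←L4 L6←L4
Join-block Dom:
  L1: preds {L0,L2,L4}: {L0} ∩ {L0,L1,L2} ∩ {L0,L1,L2,L4} = {L0}; idom=L0
  L6: preds {L4,L5}: {L0,L1,L2,L4} ∩ {L0,L1,L2,L4,L5} = {L0,L1,L2,L4}; idom=L4

idom(L6) = L4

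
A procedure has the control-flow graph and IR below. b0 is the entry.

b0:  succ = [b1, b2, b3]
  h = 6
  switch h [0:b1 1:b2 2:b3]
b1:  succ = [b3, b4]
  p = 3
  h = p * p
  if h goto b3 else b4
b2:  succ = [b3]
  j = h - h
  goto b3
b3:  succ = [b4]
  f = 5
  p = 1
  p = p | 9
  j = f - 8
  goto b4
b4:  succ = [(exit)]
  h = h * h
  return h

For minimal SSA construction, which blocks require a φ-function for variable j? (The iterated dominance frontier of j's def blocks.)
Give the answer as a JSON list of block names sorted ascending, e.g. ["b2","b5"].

Answer: ["b3", "b4"]

Analysis:
idom tree: b1←b0 b2←b0 b3←b0 b4←b0
Dom at joins:
  b3: preds {b0,b1,b2}: {b0} ∩ {b0,b1} ∩ {b0,b2} = {b0}; idom=b0
  b4: preds {b1,b3}: {b0,b1} ∩ {b0,b3} = {b0}; idom=b0

DF walk-up:
  join b3 pred b0: · stop@b0
  join b3 pred b1: b1 stop@b0
  join b3 pred b2: b2 stop@b0
  join b4 pred b1: b1 stop@b0
  join b4 pred b3: b3 stop@b0
  DF(b0)=∅
  DF(b1)={b3,b4}
  DF(b2)={b3}
  DF(b3)={b4}
  DF(b4)=∅

φ for j: defs {b2,b3}
  DF⁺ = {b3,b4}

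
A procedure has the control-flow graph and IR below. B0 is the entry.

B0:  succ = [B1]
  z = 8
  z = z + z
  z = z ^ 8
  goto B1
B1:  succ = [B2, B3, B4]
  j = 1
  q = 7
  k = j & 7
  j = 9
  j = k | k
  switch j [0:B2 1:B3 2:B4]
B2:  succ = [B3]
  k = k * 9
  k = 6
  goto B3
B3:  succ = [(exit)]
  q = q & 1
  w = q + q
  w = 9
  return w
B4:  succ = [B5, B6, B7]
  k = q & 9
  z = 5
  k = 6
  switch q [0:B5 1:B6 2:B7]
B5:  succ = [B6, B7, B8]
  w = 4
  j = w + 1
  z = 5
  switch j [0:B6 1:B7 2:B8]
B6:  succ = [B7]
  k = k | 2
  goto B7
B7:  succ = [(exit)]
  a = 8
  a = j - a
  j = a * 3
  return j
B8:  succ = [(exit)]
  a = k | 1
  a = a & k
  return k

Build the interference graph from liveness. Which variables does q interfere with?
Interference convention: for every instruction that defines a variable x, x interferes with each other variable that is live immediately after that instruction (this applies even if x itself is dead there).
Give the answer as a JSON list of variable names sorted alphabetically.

def/use:
  B0 def {z} use ∅
  B1 def {j,k,q} use ∅
  B2 def {k} use {k}
  B3 def {q,w} use {q}
  B4 def {k,z} use {q}
  B5 def {j,w,z} use ∅
  B6 def {k} use {k}
  B7 def {a,j} use {j}
  B8 def {a} use {k}

Live sets:
  B0: in=∅ out=∅
  B1: in=∅ out={j,k,q}
  B2: in={k,q} out={q}
  B3: in={q} out=∅
  B4: in={j,q} out={j,k}
  B5: in={k} out={j,k}
  B6: in={j,k} out={j}
  B7: in={j} out=∅
  B8: in={k} out=∅

Interfere edges:
  a: {j,k}
  j: {a,k,q,z}
  k: {a,j,q,w,z}
  q: {j,k,z}
  w: {k}
  z: {j,k,q}

N(q) = ["j", "k", "z"]

Answer: ["j", "k", "z"]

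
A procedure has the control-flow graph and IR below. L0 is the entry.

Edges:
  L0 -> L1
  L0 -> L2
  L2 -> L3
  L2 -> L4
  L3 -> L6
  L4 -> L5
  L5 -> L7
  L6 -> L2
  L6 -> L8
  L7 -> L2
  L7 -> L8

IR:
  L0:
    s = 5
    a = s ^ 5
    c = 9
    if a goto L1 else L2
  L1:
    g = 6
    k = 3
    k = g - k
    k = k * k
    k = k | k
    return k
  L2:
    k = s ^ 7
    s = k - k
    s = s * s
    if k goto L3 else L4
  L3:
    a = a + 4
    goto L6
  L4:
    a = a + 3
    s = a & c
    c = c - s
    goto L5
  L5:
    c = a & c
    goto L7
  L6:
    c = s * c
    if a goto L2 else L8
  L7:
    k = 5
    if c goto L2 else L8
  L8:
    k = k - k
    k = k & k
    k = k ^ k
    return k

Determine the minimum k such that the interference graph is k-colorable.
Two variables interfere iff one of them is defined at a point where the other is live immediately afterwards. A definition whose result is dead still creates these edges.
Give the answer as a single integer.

Answer: 4

Derivation:
Block summaries:
  L0: {a,c,s} / ∅
  L1: {g,k} / ∅
  L2: {k,s} / {s}
  L3: {a} / {a}
  L4: {a,c,s} / {a,c}
  L5: {c} / {a,c}
  L6: {c} / {a,c,s}
  L7: {k} / {c}
  L8: {k} / {k}

Liveness:
  L0 li=∅ lo={a,c,s}
  L1 li=∅ lo=∅
  L2 li={a,c,s} lo={a,c,k,s}
  L3 li={a,c,k,s} lo={a,c,k,s}
  L4 li={a,c} lo={a,c,s}
  L5 li={a,c,s} lo={a,c,s}
  L6 li={a,c,k,s} lo={a,c,k,s}
  L7 li={a,c,s} lo={a,c,k,s}
  L8 li={k} lo=∅

Interference:
  a: {c,k,s}
  c: {a,k,s}
  g: {k}
  k: {a,c,g,s}
  s: {a,c,k}

Chromatic number:
  lower bound: {a,c,k,s} mutually conflict ⇒ χ ≥ 4
  assign a→c1 c→c2 g→c1 k→c0 s→c3 — no edge inside a register ⇒ χ ≤ 4
  χ = 4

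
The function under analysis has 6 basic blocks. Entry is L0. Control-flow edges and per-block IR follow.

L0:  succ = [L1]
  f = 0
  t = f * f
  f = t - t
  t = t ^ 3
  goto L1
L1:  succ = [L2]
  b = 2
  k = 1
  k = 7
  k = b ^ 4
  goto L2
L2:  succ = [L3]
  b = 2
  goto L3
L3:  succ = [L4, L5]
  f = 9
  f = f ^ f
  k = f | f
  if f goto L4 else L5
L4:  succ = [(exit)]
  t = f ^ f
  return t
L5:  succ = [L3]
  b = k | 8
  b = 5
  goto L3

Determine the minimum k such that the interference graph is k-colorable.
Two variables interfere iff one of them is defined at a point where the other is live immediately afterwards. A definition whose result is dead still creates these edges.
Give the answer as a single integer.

def/use:
  L0: {f,t} / ∅
  L1: {b,k} / ∅
  L2: {b} / ∅
  L3: {f,k} / ∅
  L4: {t} / {f}
  L5: {b} / {k}

Backward fixpoint:
  L0: in=∅ out=∅
  L1: in=∅ out=∅
  L2: in=∅ out=∅
  L3: in=∅ out={f,k}
  L4: in={f} out=∅
  L5: in={k} out=∅

Interfere edges:
  b↔{k}
  f↔{k,t}
  k↔{b,f}
  t↔{f}

Registers:
  {b,k} pairwise interfere (2-clique) ⇒ χ ≥ 2
  assign b→R0 f→R0 k→R1 t→R1 — no edge inside a register ⇒ χ ≤ 2
  χ = 2

Answer: 2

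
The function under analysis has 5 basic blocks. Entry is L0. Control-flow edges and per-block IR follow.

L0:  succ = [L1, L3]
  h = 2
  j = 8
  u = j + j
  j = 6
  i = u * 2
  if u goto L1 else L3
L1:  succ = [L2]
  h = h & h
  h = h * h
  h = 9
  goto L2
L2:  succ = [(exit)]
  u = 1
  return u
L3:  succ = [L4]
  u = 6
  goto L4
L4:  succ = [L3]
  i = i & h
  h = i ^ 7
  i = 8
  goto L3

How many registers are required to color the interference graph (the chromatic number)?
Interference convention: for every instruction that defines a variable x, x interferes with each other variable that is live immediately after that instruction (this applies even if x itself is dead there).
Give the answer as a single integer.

Answer: 3

Analysis:
Per-block:
  L0: def={h,i,j,u} ue=∅
  L1: def={h} ue={h}
  L2: def={u} ue=∅
  L3: def={u} ue=∅
  L4: def={h,i} ue={h,i}

Backward fixpoint:
  L0: in=∅ out={h,i}
  L1: in={h} out=∅
  L2: in=∅ out=∅
  L3: in={h,i} out={h,i}
  L4: in={h,i} out={h,i}

Conflict graph:
  h: {i,j,u}
  i: {h,u}
  j: {h,u}
  u: {h,i,j}

Registers:
  clique {h,i,u} ⇒ need ≥ 3
  3-colouring: c0={h}  c1={u}  c2={i,j}
  χ = 3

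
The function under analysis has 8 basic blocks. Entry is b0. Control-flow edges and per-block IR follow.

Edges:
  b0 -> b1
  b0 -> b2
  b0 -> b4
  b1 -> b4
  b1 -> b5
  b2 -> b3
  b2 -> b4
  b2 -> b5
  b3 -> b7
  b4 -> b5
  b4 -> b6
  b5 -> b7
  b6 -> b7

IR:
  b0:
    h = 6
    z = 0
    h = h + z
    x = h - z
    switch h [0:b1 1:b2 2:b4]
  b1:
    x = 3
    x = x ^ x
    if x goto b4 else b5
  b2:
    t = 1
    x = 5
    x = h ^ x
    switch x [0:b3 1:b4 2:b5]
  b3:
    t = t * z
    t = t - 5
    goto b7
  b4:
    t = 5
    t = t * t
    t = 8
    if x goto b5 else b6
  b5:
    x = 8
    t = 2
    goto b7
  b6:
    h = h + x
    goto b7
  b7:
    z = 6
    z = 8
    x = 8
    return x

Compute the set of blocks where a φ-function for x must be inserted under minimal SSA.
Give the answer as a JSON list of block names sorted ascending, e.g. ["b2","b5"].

Answer: ["b4", "b5", "b7"]

Working:
idom tree: b1←b0 b2←b0 b3←b2 b4←b0 b5←b0 b6←b4 b7←b0
Join-block Dom:
  b4: preds {b0,b1,b2}: {b0} ∩ {b0,b1} ∩ {b0,b2} = {b0}; idom=b0
  b5: preds {b1,b2,b4}: {b0,b1} ∩ {b0,b2} ∩ {b0,b4} = {b0}; idom=b0
  b7: preds {b3,b5,b6}: {b0,b2,b3} ∩ {b0,b5} ∩ {b0,b4,b6} = {b0}; idom=b0

DF walk-up:
  join b4 pred b0: · stop@b0
  join b4 pred b1: b1 stop@b0
  join b4 pred b2: b2 stop@b0
  join b5 pred b1: b1 stop@b0
  join b5 pred b2: b2 stop@b0
  join b5 pred b4: b4 stop@b0
  join b7 pred b3: b3→b2 stop@b0
  join b7 pred b5: b5 stop@b0
  join b7 pred b6: b6→b4 stop@b0
  b0 → ∅
  b1 → {b4,b5}
  b2 → {b4,b5,b7}
  b3 → {b7}
  b4 → {b5,b7}
  b5 → {b7}
  b6 → {b7}
  b7 → ∅

φ for x: defs {b0,b1,b2,b5,b7}
  DF⁺ = {b4,b5,b7}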